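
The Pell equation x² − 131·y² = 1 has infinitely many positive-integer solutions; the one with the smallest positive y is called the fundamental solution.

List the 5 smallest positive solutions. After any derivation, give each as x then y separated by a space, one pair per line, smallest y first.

d=131: √d = [11; 2,4,11,4,2,22] (ℓ=6, even), read p_5/q_5
step 0: (11, 1)  from 11·(1,0) + (0,1)
…
step 3: (1156, 101)  from 11·(103,9) + (23,2)
step 4: (4727, 413)  from 4·(1156,101) + (103,9)
step 5: (10610, 927)  from 2·(4727,413) + (1156,101)
fundamental: x₁=10610, y₁=927  (since 112572100 − 131·859329 = 1)
k=2:  x_2 = 10610·10610+131·927·927 = 225144199,  y_2 = 10610·927+927·10610 = 19670940
k=3:  x_3 = 10610·225144199+131·927·19670940 = 4777559892170,  y_3 = 10610·19670940+927·225144199 = 417417345873
k=4:  x_4 = 10610·4777559892170+131·927·417417345873 = 101379820686703201,  y_4 = 10610·417417345873+927·4777559892170 = 8857596059754120
k=5:  x_5 = 10610·101379820686703201+131·927·8857596059754120 = 2151279790194282033050,  y_5 = 10610·8857596059754120+927·101379820686703201 = 187958187970565080527

10610 927
225144199 19670940
4777559892170 417417345873
101379820686703201 8857596059754120
2151279790194282033050 187958187970565080527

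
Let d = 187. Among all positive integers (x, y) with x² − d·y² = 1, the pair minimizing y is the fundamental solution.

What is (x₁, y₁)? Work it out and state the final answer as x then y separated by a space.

√187 = [13; 1,2,13,2,1,26, …], period ℓ=6 (even) → k=5
i=0: a=13 ⇒ p=13, q=1
…
i=2: a=2 ⇒ p=41, q=3
…
i=4: a=2 ⇒ p=1135, q=83
i=5: a=1 ⇒ p=1682, q=123
→ (1682, 123).  Check: 1682²=2829124, 187·123²=2829123, difference 1.

1682 123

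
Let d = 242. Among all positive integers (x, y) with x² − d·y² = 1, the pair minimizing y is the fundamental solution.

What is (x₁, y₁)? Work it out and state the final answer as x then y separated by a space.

d=242: √d = [15; 1,1,3,1,14,1,3,1,1,30] (ℓ=10, even), read p_9/q_9
i=0: a=15 ⇒ p=15, q=1
i=1: a=1 ⇒ p=16, q=1
…
i=3: a=3 ⇒ p=109, q=7
i=4: a=1 ⇒ p=140, q=9
…
i=8: a=1 ⇒ p=10905, q=701
i=9: a=1 ⇒ p=19601, q=1260
(x₁, y₁) = (19601, 1260);  19601² − 242·1260² = 1 ✓

19601 1260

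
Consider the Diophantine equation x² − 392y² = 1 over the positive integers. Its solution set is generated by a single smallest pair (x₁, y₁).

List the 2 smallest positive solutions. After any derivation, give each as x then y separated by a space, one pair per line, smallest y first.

d=392: √d = [19; 1,3,1,38] (ℓ=4, even), read p_3/q_3
i=0: a=19 ⇒ p=19, q=1
…
i=2: a=3 ⇒ p=79, q=4
i=3: a=1 ⇒ p=99, q=5
(x₁, y₁) = (99, 5);  99² − 392·5² = 1 ✓
(99+5√392)^2 = 19601 + 990√392

99 5
19601 990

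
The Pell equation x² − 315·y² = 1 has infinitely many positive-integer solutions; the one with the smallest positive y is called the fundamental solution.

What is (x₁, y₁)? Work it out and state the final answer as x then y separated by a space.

71 4

[17; 1,2,1,34] for √315; ℓ=4 ⇒ convergent index 3
a_0=17:  p_0=17·1+0=17,  q_0=17·0+1=1
a_1=1:  p_1=1·17+1=18,  q_1=1·1+0=1
a_2=2:  p_2=2·18+17=53,  q_2=2·1+1=3
a_3=1:  p_3=1·53+18=71,  q_3=1·3+1=4
→ (71, 4).  Check: 71²=5041, 315·4²=5040, difference 1.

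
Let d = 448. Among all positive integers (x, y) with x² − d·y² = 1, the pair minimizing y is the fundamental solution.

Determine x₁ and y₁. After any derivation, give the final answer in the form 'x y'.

√448 = [21; 6,42, …], period ℓ=2 (even) → k=1
k=0  a_k=21  p_k/q_k = 21/1
k=1  a_k=6  p_k/q_k = 127/6
fundamental: x₁=127, y₁=6  (since 16129 − 448·36 = 1)

127 6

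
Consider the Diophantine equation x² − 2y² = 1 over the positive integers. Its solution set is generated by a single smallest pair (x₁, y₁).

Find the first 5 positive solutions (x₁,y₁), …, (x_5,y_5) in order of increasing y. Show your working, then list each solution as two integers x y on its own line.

d=2: √d = [1; 2] (ℓ=1, odd), read p_1/q_1
a_0=1:  p_0=1·1+0=1,  q_0=1·0+1=1
a_1=2:  p_1=2·1+1=3,  q_1=2·1+0=2
fundamental: x₁=3, y₁=2  (since 9 − 2·4 = 1)
k=2:  x_2 = 3·3+2·2·2 = 17,  y_2 = 3·2+2·3 = 12
k=3:  x_3 = 3·17+2·2·12 = 99,  y_3 = 3·12+2·17 = 70
k=4:  x_4 = 3·99+2·2·70 = 577,  y_4 = 3·70+2·99 = 408
k=5:  x_5 = 3·577+2·2·408 = 3363,  y_5 = 3·408+2·577 = 2378

3 2
17 12
99 70
577 408
3363 2378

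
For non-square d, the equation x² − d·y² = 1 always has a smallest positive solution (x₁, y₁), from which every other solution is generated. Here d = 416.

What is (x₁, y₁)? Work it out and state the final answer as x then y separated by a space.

√416 → a₀=20, period (2,1,1,9,1,1,2,40); ℓ=8 even so k=7
a_0=20:  p_0=20·1+0=20,  q_0=20·0+1=1
a_1=2:  p_1=2·20+1=41,  q_1=2·1+0=2
a_2=1:  p_2=1·41+20=61,  q_2=1·2+1=3
a_3=1:  p_3=1·61+41=102,  q_3=1·3+2=5
…
a_6=1:  p_6=1·1081+979=2060,  q_6=1·53+48=101
a_7=2:  p_7=2·2060+1081=5201,  q_7=2·101+53=255
(x₁, y₁) = (5201, 255);  5201² − 416·255² = 1 ✓

5201 255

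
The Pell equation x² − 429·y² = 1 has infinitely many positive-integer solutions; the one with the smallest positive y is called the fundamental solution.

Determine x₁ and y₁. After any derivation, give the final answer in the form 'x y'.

1524095 73584

[20; 1,2,2,9,1,12,1,9,2,2,1,40] for √429; ℓ=12 ⇒ convergent index 11
a_0=20:  p_0=20·1+0=20,  q_0=20·0+1=1
a_1=1:  p_1=1·20+1=21,  q_1=1·1+0=1
a_2=2:  p_2=2·21+20=62,  q_2=2·1+1=3
a_3=2:  p_3=2·62+21=145,  q_3=2·3+1=7
a_4=9:  p_4=9·145+62=1367,  q_4=9·7+3=66
…
a_7=1:  p_7=1·19511+1512=21023,  q_7=1·942+73=1015
a_8=9:  p_8=9·21023+19511=208718,  q_8=9·1015+942=10077
a_9=2:  p_9=2·208718+21023=438459,  q_9=2·10077+1015=21169
a_10=2:  p_10=2·438459+208718=1085636,  q_10=2·21169+10077=52415
a_11=1:  p_11=1·1085636+438459=1524095,  q_11=1·52415+21169=73584
fundamental: x₁=1524095, y₁=73584  (since 2322865569025 − 429·5414605056 = 1)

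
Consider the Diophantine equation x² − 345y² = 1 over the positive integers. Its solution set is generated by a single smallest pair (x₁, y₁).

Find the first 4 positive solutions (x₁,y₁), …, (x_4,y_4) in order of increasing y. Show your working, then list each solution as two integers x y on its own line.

√345 = [18; 1,1,2,1,6,1,2,1,1,36, …], period ℓ=10 (even) → k=9
i=0: a=18 ⇒ p=18, q=1
…
i=2: a=1 ⇒ p=37, q=2
…
i=4: a=1 ⇒ p=130, q=7
…
i=7: a=2 ⇒ p=2879, q=155
i=8: a=1 ⇒ p=3882, q=209
i=9: a=1 ⇒ p=6761, q=364
(x₁, y₁) = (6761, 364);  6761² − 345·364² = 1 ✓
(x_2, y_2) = (6761·6761 + 345·364·364, 6761·364 + 364·6761) = (91422241, 4922008)
(x_3, y_3) = (6761·91422241 + 345·364·4922008, 6761·4922008 + 364·91422241) = (1236211536041, 66555391812)
(x_4, y_4) = (6761·1236211536041 + 345·364·66555391812, 6761·66555391812 + 364·1236211536041) = (16716052298924161, 899962003159856)

6761 364
91422241 4922008
1236211536041 66555391812
16716052298924161 899962003159856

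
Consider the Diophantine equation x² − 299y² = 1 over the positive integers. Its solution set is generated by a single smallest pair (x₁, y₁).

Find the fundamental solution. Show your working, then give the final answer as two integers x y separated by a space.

d=299: √d = [17; 3,2,3,34] (ℓ=4, even), read p_3/q_3
k=0  a_k=17  p_k/q_k = 17/1
…
k=2  a_k=2  p_k/q_k = 121/7
k=3  a_k=3  p_k/q_k = 415/24
(x₁, y₁) = (415, 24);  415² − 299·24² = 1 ✓

415 24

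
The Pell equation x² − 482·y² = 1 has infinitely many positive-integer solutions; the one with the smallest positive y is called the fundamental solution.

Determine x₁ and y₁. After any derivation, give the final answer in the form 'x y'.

[21; 1,20,1,42] for √482; ℓ=4 ⇒ convergent index 3
k=0  a_k=21  p_k/q_k = 21/1
k=1  a_k=1  p_k/q_k = 22/1
k=2  a_k=20  p_k/q_k = 461/21
k=3  a_k=1  p_k/q_k = 483/22
(x₁, y₁) = (483, 22);  483² − 482·22² = 1 ✓

483 22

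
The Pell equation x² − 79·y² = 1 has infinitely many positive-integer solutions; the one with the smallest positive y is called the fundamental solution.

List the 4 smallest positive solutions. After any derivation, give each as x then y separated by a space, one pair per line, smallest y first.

d=79: √d = [8; 1,7,1,16] (ℓ=4, even), read p_3/q_3
step 0: (8, 1)  from 8·(1,0) + (0,1)
…
step 2: (71, 8)  from 7·(9,1) + (8,1)
step 3: (80, 9)  from 1·(71,8) + (9,1)
→ (80, 9).  Check: 80²=6400, 79·9²=6399, difference 1.
(x_2, y_2) = (80·80 + 79·9·9, 80·9 + 9·80) = (12799, 1440)
(x_3, y_3) = (80·12799 + 79·9·1440, 80·1440 + 9·12799) = (2047760, 230391)
(x_4, y_4) = (80·2047760 + 79·9·230391, 80·230391 + 9·2047760) = (327628801, 36861120)

80 9
12799 1440
2047760 230391
327628801 36861120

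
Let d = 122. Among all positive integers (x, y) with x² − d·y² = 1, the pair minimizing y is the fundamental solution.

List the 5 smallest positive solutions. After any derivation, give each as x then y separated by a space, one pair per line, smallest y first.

[11; 22] for √122; ℓ=1 ⇒ convergent index 1
step 0: (11, 1)  from 11·(1,0) + (0,1)
step 1: (243, 22)  from 22·(11,1) + (1,0)
→ (243, 22).  Check: 243²=59049, 122·22²=59048, difference 1.
(x_2, y_2) = (243·243 + 122·22·22, 243·22 + 22·243) = (118097, 10692)
(x_3, y_3) = (243·118097 + 122·22·10692, 243·10692 + 22·118097) = (57394899, 5196290)
(x_4, y_4) = (243·57394899 + 122·22·5196290, 243·5196290 + 22·57394899) = (27893802817, 2525386248)
(x_5, y_5) = (243·27893802817 + 122·22·2525386248, 243·2525386248 + 22·27893802817) = (13556330774163, 1227332520238)

243 22
118097 10692
57394899 5196290
27893802817 2525386248
13556330774163 1227332520238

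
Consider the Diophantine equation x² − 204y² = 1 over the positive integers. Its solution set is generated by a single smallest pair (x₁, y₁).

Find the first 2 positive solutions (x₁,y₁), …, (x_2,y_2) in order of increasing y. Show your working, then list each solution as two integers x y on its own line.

4999 350
49980001 3499300

d=204: √d = [14; 3,1,1,6,1,1,3,28] (ℓ=8, even), read p_7/q_7
a_0=14:  p_0=14·1+0=14,  q_0=14·0+1=1
a_1=3:  p_1=3·14+1=43,  q_1=3·1+0=3
a_2=1:  p_2=1·43+14=57,  q_2=1·3+1=4
…
a_4=6:  p_4=6·100+57=657,  q_4=6·7+4=46
a_5=1:  p_5=1·657+100=757,  q_5=1·46+7=53
a_6=1:  p_6=1·757+657=1414,  q_6=1·53+46=99
a_7=3:  p_7=3·1414+757=4999,  q_7=3·99+53=350
(x₁, y₁) = (4999, 350);  4999² − 204·350² = 1 ✓
n=2: (4999,350)∘(4999,350) = (4999·4999+204·350·350, 4999·350+350·4999) = (49980001,3499300)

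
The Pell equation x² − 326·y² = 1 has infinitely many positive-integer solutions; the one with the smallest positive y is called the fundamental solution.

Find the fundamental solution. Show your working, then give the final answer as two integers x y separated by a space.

√326 → a₀=18, period (18,36); ℓ=2 even so k=1
step 0: (18, 1)  from 18·(1,0) + (0,1)
step 1: (325, 18)  from 18·(18,1) + (1,0)
→ (325, 18).  Check: 325²=105625, 326·18²=105624, difference 1.

325 18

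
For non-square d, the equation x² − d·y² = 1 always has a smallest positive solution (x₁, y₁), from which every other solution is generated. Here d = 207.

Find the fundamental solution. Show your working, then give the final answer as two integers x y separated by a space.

1151 80

d=207: √d = [14; 2,1,1,2,1,1,2,28] (ℓ=8, even), read p_7/q_7
a_0=14:  p_0=14·1+0=14,  q_0=14·0+1=1
a_1=2:  p_1=2·14+1=29,  q_1=2·1+0=2
a_2=1:  p_2=1·29+14=43,  q_2=1·2+1=3
…
a_4=2:  p_4=2·72+43=187,  q_4=2·5+3=13
a_5=1:  p_5=1·187+72=259,  q_5=1·13+5=18
a_6=1:  p_6=1·259+187=446,  q_6=1·18+13=31
a_7=2:  p_7=2·446+259=1151,  q_7=2·31+18=80
→ (1151, 80).  Check: 1151²=1324801, 207·80²=1324800, difference 1.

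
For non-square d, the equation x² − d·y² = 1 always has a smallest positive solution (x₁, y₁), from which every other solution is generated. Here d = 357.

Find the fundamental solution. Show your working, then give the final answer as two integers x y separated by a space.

d=357: √d = [18; 1,8,2,8,1,36] (ℓ=6, even), read p_5/q_5
i=0: a=18 ⇒ p=18, q=1
i=1: a=1 ⇒ p=19, q=1
…
i=3: a=2 ⇒ p=359, q=19
i=4: a=8 ⇒ p=3042, q=161
i=5: a=1 ⇒ p=3401, q=180
(x₁, y₁) = (3401, 180);  3401² − 357·180² = 1 ✓

3401 180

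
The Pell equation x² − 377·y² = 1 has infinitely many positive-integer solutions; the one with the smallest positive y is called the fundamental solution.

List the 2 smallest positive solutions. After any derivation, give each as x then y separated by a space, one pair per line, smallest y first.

d=377: √d = [19; 2,2,2,38] (ℓ=4, even), read p_3/q_3
k=0  a_k=19  p_k/q_k = 19/1
…
k=2  a_k=2  p_k/q_k = 97/5
k=3  a_k=2  p_k/q_k = 233/12
→ (233, 12).  Check: 233²=54289, 377·12²=54288, difference 1.
k=2:  x_2 = 233·233+377·12·12 = 108577,  y_2 = 233·12+12·233 = 5592

233 12
108577 5592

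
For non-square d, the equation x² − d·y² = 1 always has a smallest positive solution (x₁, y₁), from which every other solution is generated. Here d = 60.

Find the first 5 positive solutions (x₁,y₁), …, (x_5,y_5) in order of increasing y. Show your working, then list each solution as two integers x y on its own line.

31 4
1921 248
119071 15372
7380481 952816
457470751 59059220

[7; 1,2,1,14] for √60; ℓ=4 ⇒ convergent index 3
i=0: a=7 ⇒ p=7, q=1
…
i=2: a=2 ⇒ p=23, q=3
i=3: a=1 ⇒ p=31, q=4
(x₁, y₁) = (31, 4);  31² − 60·4² = 1 ✓
(31+4√60)^2 = 1921 + 248√60
(31+4√60)^3 = 119071 + 15372√60
(31+4√60)^4 = 7380481 + 952816√60
(31+4√60)^5 = 457470751 + 59059220√60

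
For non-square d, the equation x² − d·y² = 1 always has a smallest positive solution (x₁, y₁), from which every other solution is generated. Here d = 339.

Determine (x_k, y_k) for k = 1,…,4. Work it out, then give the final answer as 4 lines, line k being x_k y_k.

d=339: √d = [18; 2,2,2,1,17,1,2,2,2,36] (ℓ=10, even), read p_9/q_9
i=0: a=18 ⇒ p=18, q=1
i=1: a=2 ⇒ p=37, q=2
…
i=3: a=2 ⇒ p=221, q=12
…
i=7: a=2 ⇒ p=17252, q=937
i=8: a=2 ⇒ p=40359, q=2192
i=9: a=2 ⇒ p=97970, q=5321
(x₁, y₁) = (97970, 5321);  97970² − 339·5321² = 1 ✓
k=2:  x_2 = 97970·97970+339·5321·5321 = 19196241799,  y_2 = 97970·5321+5321·97970 = 1042596740
k=3:  x_3 = 97970·19196241799+339·5321·1042596740 = 3761311617998090,  y_3 = 97970·1042596740+5321·19196241799 = 204286405230279
k=4:  x_4 = 97970·3761311617998090+339·5321·204286405230279 = 736991398411349512801,  y_4 = 97970·204286405230279+5321·3761311617998090 = 40027878239778270520

97970 5321
19196241799 1042596740
3761311617998090 204286405230279
736991398411349512801 40027878239778270520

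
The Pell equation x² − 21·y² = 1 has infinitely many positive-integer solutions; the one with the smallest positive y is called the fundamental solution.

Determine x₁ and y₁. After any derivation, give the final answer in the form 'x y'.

√21 → a₀=4, period (1,1,2,1,1,8); ℓ=6 even so k=5
i=0: a=4 ⇒ p=4, q=1
i=1: a=1 ⇒ p=5, q=1
i=2: a=1 ⇒ p=9, q=2
i=3: a=2 ⇒ p=23, q=5
i=4: a=1 ⇒ p=32, q=7
i=5: a=1 ⇒ p=55, q=12
fundamental: x₁=55, y₁=12  (since 3025 − 21·144 = 1)

55 12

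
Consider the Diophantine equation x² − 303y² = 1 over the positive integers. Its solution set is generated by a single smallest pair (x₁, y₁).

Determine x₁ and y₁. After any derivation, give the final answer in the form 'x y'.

√303 = [17; 2,2,5,2,2,34, …], period ℓ=6 (even) → k=5
a_0=17:  p_0=17·1+0=17,  q_0=17·0+1=1
a_1=2:  p_1=2·17+1=35,  q_1=2·1+0=2
a_2=2:  p_2=2·35+17=87,  q_2=2·2+1=5
a_3=5:  p_3=5·87+35=470,  q_3=5·5+2=27
a_4=2:  p_4=2·470+87=1027,  q_4=2·27+5=59
a_5=2:  p_5=2·1027+470=2524,  q_5=2·59+27=145
→ (2524, 145).  Check: 2524²=6370576, 303·145²=6370575, difference 1.

2524 145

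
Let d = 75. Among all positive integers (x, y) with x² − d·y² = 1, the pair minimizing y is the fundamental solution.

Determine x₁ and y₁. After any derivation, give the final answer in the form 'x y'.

26 3

√75 → a₀=8, period (1,1,1,16); ℓ=4 even so k=3
step 0: (8, 1)  from 8·(1,0) + (0,1)
step 1: (9, 1)  from 1·(8,1) + (1,0)
step 2: (17, 2)  from 1·(9,1) + (8,1)
step 3: (26, 3)  from 1·(17,2) + (9,1)
fundamental: x₁=26, y₁=3  (since 676 − 75·9 = 1)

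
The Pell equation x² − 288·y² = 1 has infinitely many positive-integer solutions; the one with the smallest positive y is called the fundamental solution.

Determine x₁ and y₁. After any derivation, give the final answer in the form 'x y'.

d=288: √d = [16; 1,32] (ℓ=2, even), read p_1/q_1
step 0: (16, 1)  from 16·(1,0) + (0,1)
step 1: (17, 1)  from 1·(16,1) + (1,0)
fundamental: x₁=17, y₁=1  (since 289 − 288·1 = 1)

17 1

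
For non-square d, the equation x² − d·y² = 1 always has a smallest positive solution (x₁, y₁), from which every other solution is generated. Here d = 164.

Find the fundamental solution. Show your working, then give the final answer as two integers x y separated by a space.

d=164: √d = [12; 1,4,6,4,1,24] (ℓ=6, even), read p_5/q_5
i=0: a=12 ⇒ p=12, q=1
i=1: a=1 ⇒ p=13, q=1
i=2: a=4 ⇒ p=64, q=5
i=3: a=6 ⇒ p=397, q=31
i=4: a=4 ⇒ p=1652, q=129
i=5: a=1 ⇒ p=2049, q=160
fundamental: x₁=2049, y₁=160  (since 4198401 − 164·25600 = 1)

2049 160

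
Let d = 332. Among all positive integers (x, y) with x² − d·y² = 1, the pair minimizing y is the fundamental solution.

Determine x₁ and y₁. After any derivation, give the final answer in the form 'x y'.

[18; 4,1,1,8,1,1,4,36] for √332; ℓ=8 ⇒ convergent index 7
k=0  a_k=18  p_k/q_k = 18/1
k=1  a_k=4  p_k/q_k = 73/4
k=2  a_k=1  p_k/q_k = 91/5
…
k=5  a_k=1  p_k/q_k = 1567/86
k=6  a_k=1  p_k/q_k = 2970/163
k=7  a_k=4  p_k/q_k = 13447/738
(x₁, y₁) = (13447, 738);  13447² − 332·738² = 1 ✓

13447 738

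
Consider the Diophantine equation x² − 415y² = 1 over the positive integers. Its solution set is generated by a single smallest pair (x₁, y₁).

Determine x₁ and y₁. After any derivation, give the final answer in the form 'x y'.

18412804 903849

√415 → a₀=20, period (2,1,2,4,6,…,1,2,40); ℓ=16 even so k=15
i=0: a=20 ⇒ p=20, q=1
…
i=5: a=6 ⇒ p=4441, q=218
…
i=8: a=3 ⇒ p=33939, q=1666
i=9: a=1 ⇒ p=43534, q=2137
i=10: a=1 ⇒ p=77473, q=3803
i=11: a=6 ⇒ p=508372, q=24955
…
i=14: a=1 ⇒ p=6841255, q=335824
i=15: a=2 ⇒ p=18412804, q=903849
fundamental: x₁=18412804, y₁=903849  (since 339031351142416 − 415·816943014801 = 1)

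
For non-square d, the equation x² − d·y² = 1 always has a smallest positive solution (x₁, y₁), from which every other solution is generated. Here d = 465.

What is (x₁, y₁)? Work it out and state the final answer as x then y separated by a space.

[21; 1,1,3,2,2,2,3,1,1,42] for √465; ℓ=10 ⇒ convergent index 9
a_0=21:  p_0=21·1+0=21,  q_0=21·0+1=1
a_1=1:  p_1=1·21+1=22,  q_1=1·1+0=1
…
a_4=2:  p_4=2·151+43=345,  q_4=2·7+2=16
…
a_7=3:  p_7=3·2027+841=6922,  q_7=3·94+39=321
a_8=1:  p_8=1·6922+2027=8949,  q_8=1·321+94=415
a_9=1:  p_9=1·8949+6922=15871,  q_9=1·415+321=736
→ (15871, 736).  Check: 15871²=251888641, 465·736²=251888640, difference 1.

15871 736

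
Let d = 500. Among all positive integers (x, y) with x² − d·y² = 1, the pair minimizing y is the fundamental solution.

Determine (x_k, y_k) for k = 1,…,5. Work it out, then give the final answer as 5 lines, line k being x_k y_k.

930249 41602
1730726404001 77400437796
3220013013190122249 144003359718540806
5990827771012465337616001 267917962749548332043592
11145923086309929722690704506249 498460833859465169310720288010

√500 = [22; 2,1,3,2,1,…,1,2,44, …], period ℓ=14 (even) → k=13
step 0: (22, 1)  from 22·(1,0) + (0,1)
step 1: (45, 2)  from 2·(22,1) + (1,0)
step 2: (67, 3)  from 1·(45,2) + (22,1)
…
step 5: (805, 36)  from 1·(559,25) + (246,11)
step 6: (1364, 61)  from 1·(805,36) + (559,25)
step 7: (14445, 646)  from 10·(1364,61) + (805,36)
…
step 9: (30254, 1353)  from 1·(15809,707) + (14445,646)
step 10: (76317, 3413)  from 2·(30254,1353) + (15809,707)
step 11: (259205, 11592)  from 3·(76317,3413) + (30254,1353)
step 12: (335522, 15005)  from 1·(259205,11592) + (76317,3413)
step 13: (930249, 41602)  from 2·(335522,15005) + (259205,11592)
fundamental: x₁=930249, y₁=41602  (since 865363202001 − 500·1730726404 = 1)
n=2: (930249,41602)∘(930249,41602) = (930249·930249+500·41602·41602, 930249·41602+41602·930249) = (1730726404001,77400437796)
n=3: (1730726404001,77400437796)∘(930249,41602) = (930249·1730726404001+500·41602·77400437796, 930249·77400437796+41602·1730726404001) = (3220013013190122249,144003359718540806)
n=4: (3220013013190122249,144003359718540806)∘(930249,41602) = (930249·3220013013190122249+500·41602·144003359718540806, 930249·144003359718540806+41602·3220013013190122249) = (5990827771012465337616001,267917962749548332043592)
n=5: (5990827771012465337616001,267917962749548332043592)∘(930249,41602) = (930249·5990827771012465337616001+500·41602·267917962749548332043592, 930249·267917962749548332043592+41602·5990827771012465337616001) = (11145923086309929722690704506249,498460833859465169310720288010)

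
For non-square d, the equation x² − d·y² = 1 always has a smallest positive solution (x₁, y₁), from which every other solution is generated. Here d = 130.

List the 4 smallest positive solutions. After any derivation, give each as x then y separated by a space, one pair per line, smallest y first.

√130 → a₀=11, period (2,2,22); ℓ=3 odd so k=5
k=0  a_k=11  p_k/q_k = 11/1
…
k=4  a_k=2  p_k/q_k = 2611/229
k=5  a_k=2  p_k/q_k = 6499/570
(x₁, y₁) = (6499, 570);  6499² − 130·570² = 1 ✓
(6499+570√130)^2 = 84474001 + 7408860√130
(6499+570√130)^3 = 1097993058499 + 96300361710√130
(6499+570√130)^4 = 14271713689896001 + 1251712094097720√130

6499 570
84474001 7408860
1097993058499 96300361710
14271713689896001 1251712094097720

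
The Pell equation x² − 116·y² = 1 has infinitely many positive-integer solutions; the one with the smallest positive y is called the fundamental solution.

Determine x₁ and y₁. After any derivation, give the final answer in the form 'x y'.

9801 910

d=116: √d = [10; 1,3,2,1,4,1,2,3,1,20] (ℓ=10, even), read p_9/q_9
a_0=10:  p_0=10·1+0=10,  q_0=10·0+1=1
…
a_2=3:  p_2=3·11+10=43,  q_2=3·1+1=4
…
a_4=1:  p_4=1·97+43=140,  q_4=1·9+4=13
a_5=4:  p_5=4·140+97=657,  q_5=4·13+9=61
…
a_7=2:  p_7=2·797+657=2251,  q_7=2·74+61=209
a_8=3:  p_8=3·2251+797=7550,  q_8=3·209+74=701
a_9=1:  p_9=1·7550+2251=9801,  q_9=1·701+209=910
→ (9801, 910).  Check: 9801²=96059601, 116·910²=96059600, difference 1.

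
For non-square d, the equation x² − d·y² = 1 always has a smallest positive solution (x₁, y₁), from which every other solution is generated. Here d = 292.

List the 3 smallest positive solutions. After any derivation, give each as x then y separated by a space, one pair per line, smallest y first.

2281249 133500
10408194000001 609093483000
47487364308614281249 2778987798000400500

√292 → a₀=17, period (11,2,1,3,8,3,1,2,11,34); ℓ=10 even so k=9
k=0  a_k=17  p_k/q_k = 17/1
k=1  a_k=11  p_k/q_k = 188/11
k=2  a_k=2  p_k/q_k = 393/23
k=3  a_k=1  p_k/q_k = 581/34
…
k=8  a_k=2  p_k/q_k = 200767/11749
k=9  a_k=11  p_k/q_k = 2281249/133500
(x₁, y₁) = (2281249, 133500);  2281249² − 292·133500² = 1 ✓
k=2:  x_2 = 2281249·2281249+292·133500·133500 = 10408194000001,  y_2 = 2281249·133500+133500·2281249 = 609093483000
k=3:  x_3 = 2281249·10408194000001+292·133500·609093483000 = 47487364308614281249,  y_3 = 2281249·609093483000+133500·10408194000001 = 2778987798000400500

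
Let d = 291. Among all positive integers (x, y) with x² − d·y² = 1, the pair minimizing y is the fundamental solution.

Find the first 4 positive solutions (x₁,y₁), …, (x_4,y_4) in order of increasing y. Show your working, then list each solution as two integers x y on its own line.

290 17
168199 9860
97555130 5718783
56581807201 3316884280

[17; 17,34] for √291; ℓ=2 ⇒ convergent index 1
i=0: a=17 ⇒ p=17, q=1
i=1: a=17 ⇒ p=290, q=17
fundamental: x₁=290, y₁=17  (since 84100 − 291·289 = 1)
(290+17√291)^2 = 168199 + 9860√291
(290+17√291)^3 = 97555130 + 5718783√291
(290+17√291)^4 = 56581807201 + 3316884280√291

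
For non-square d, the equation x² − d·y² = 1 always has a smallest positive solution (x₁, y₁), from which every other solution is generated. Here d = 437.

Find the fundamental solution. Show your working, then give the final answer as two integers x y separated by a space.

√437 → a₀=20, period (1,9,2,9,1,40); ℓ=6 even so k=5
k=0  a_k=20  p_k/q_k = 20/1
k=1  a_k=1  p_k/q_k = 21/1
k=2  a_k=9  p_k/q_k = 209/10
k=3  a_k=2  p_k/q_k = 439/21
k=4  a_k=9  p_k/q_k = 4160/199
k=5  a_k=1  p_k/q_k = 4599/220
→ (4599, 220).  Check: 4599²=21150801, 437·220²=21150800, difference 1.

4599 220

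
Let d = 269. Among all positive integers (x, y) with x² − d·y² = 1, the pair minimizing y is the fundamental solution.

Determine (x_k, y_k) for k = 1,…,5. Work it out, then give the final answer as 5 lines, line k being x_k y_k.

13449 820
361751201 22056360
9730383791049 593271970460
261727862849884801 15957829439376720
7039956045205817586249 429233695667083044100

[16; 2,2,32] for √269; ℓ=3 ⇒ convergent index 5
i=0: a=16 ⇒ p=16, q=1
i=1: a=2 ⇒ p=33, q=2
i=2: a=2 ⇒ p=82, q=5
…
i=4: a=2 ⇒ p=5396, q=329
i=5: a=2 ⇒ p=13449, q=820
(x₁, y₁) = (13449, 820);  13449² − 269·820² = 1 ✓
(13449+820√269)^2 = 361751201 + 22056360√269
(13449+820√269)^3 = 9730383791049 + 593271970460√269
(13449+820√269)^4 = 261727862849884801 + 15957829439376720√269
(13449+820√269)^5 = 7039956045205817586249 + 429233695667083044100√269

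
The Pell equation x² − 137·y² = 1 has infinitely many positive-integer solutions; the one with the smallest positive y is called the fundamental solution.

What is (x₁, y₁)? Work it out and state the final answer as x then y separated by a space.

√137 → a₀=11, period (1,2,2,1,1,2,2,1,22); ℓ=9 odd so k=17
i=0: a=11 ⇒ p=11, q=1
i=1: a=1 ⇒ p=12, q=1
i=2: a=2 ⇒ p=35, q=3
i=3: a=2 ⇒ p=82, q=7
i=4: a=1 ⇒ p=117, q=10
…
i=6: a=2 ⇒ p=515, q=44
…
i=8: a=1 ⇒ p=1744, q=149
…
i=10: a=1 ⇒ p=41341, q=3532
i=11: a=2 ⇒ p=122279, q=10447
i=12: a=2 ⇒ p=285899, q=24426
i=13: a=1 ⇒ p=408178, q=34873
…
i=15: a=2 ⇒ p=1796332, q=153471
i=16: a=2 ⇒ p=4286741, q=366241
i=17: a=1 ⇒ p=6083073, q=519712
→ (6083073, 519712).  Check: 6083073²=37003777123329, 137·519712²=37003777123328, difference 1.

6083073 519712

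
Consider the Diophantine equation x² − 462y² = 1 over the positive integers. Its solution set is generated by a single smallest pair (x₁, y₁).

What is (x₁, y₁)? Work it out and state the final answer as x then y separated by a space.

43 2

√462 = [21; 2,42, …], period ℓ=2 (even) → k=1
i=0: a=21 ⇒ p=21, q=1
i=1: a=2 ⇒ p=43, q=2
(x₁, y₁) = (43, 2);  43² − 462·2² = 1 ✓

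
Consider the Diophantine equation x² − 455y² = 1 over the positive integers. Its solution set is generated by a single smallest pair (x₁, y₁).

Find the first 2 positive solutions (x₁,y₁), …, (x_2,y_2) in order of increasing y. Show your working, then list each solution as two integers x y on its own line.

64 3
8191 384

√455 → a₀=21, period (3,42); ℓ=2 even so k=1
a_0=21:  p_0=21·1+0=21,  q_0=21·0+1=1
a_1=3:  p_1=3·21+1=64,  q_1=3·1+0=3
→ (64, 3).  Check: 64²=4096, 455·3²=4095, difference 1.
n=2: (64,3)∘(64,3) = (64·64+455·3·3, 64·3+3·64) = (8191,384)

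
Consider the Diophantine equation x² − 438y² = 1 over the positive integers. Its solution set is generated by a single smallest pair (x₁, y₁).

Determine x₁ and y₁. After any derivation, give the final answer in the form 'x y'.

[20; 1,12,1,40] for √438; ℓ=4 ⇒ convergent index 3
a_0=20:  p_0=20·1+0=20,  q_0=20·0+1=1
a_1=1:  p_1=1·20+1=21,  q_1=1·1+0=1
a_2=12:  p_2=12·21+20=272,  q_2=12·1+1=13
a_3=1:  p_3=1·272+21=293,  q_3=1·13+1=14
→ (293, 14).  Check: 293²=85849, 438·14²=85848, difference 1.

293 14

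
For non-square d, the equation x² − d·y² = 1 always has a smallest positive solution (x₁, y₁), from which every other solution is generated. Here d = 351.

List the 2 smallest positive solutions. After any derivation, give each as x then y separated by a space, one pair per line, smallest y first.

[18; 1,2,1,3,2,2,2,3,1,2,1,36] for √351; ℓ=12 ⇒ convergent index 11
a_0=18:  p_0=18·1+0=18,  q_0=18·0+1=1
a_1=1:  p_1=1·18+1=19,  q_1=1·1+0=1
…
a_3=1:  p_3=1·56+19=75,  q_3=1·3+1=4
a_4=3:  p_4=3·75+56=281,  q_4=3·4+3=15
…
a_6=2:  p_6=2·637+281=1555,  q_6=2·34+15=83
…
a_8=3:  p_8=3·3747+1555=12796,  q_8=3·200+83=683
…
a_10=2:  p_10=2·16543+12796=45882,  q_10=2·883+683=2449
a_11=1:  p_11=1·45882+16543=62425,  q_11=1·2449+883=3332
fundamental: x₁=62425, y₁=3332  (since 3896880625 − 351·11102224 = 1)
(62425+3332√351)^2 = 7793761249 + 416000200√351

62425 3332
7793761249 416000200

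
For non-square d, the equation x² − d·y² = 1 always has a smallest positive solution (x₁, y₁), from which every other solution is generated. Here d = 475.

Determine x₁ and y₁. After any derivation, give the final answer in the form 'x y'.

57799 2652

√475 = [21; 1,3,1,6,2,6,1,3,1,42, …], period ℓ=10 (even) → k=9
a_0=21:  p_0=21·1+0=21,  q_0=21·0+1=1
…
a_2=3:  p_2=3·22+21=87,  q_2=3·1+1=4
…
a_4=6:  p_4=6·109+87=741,  q_4=6·5+4=34
a_5=2:  p_5=2·741+109=1591,  q_5=2·34+5=73
a_6=6:  p_6=6·1591+741=10287,  q_6=6·73+34=472
a_7=1:  p_7=1·10287+1591=11878,  q_7=1·472+73=545
a_8=3:  p_8=3·11878+10287=45921,  q_8=3·545+472=2107
a_9=1:  p_9=1·45921+11878=57799,  q_9=1·2107+545=2652
(x₁, y₁) = (57799, 2652);  57799² − 475·2652² = 1 ✓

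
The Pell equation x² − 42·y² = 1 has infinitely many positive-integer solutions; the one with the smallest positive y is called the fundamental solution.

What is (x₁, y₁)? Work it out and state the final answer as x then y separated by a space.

√42 = [6; 2,12, …], period ℓ=2 (even) → k=1
i=0: a=6 ⇒ p=6, q=1
i=1: a=2 ⇒ p=13, q=2
fundamental: x₁=13, y₁=2  (since 169 − 42·4 = 1)

13 2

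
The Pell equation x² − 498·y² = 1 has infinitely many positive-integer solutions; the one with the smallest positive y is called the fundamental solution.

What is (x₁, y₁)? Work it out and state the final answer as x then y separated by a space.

179777 8056

[22; 3,6,22,6,3,44] for √498; ℓ=6 ⇒ convergent index 5
a_0=22:  p_0=22·1+0=22,  q_0=22·0+1=1
…
a_2=6:  p_2=6·67+22=424,  q_2=6·3+1=19
a_3=22:  p_3=22·424+67=9395,  q_3=22·19+3=421
a_4=6:  p_4=6·9395+424=56794,  q_4=6·421+19=2545
a_5=3:  p_5=3·56794+9395=179777,  q_5=3·2545+421=8056
→ (179777, 8056).  Check: 179777²=32319769729, 498·8056²=32319769728, difference 1.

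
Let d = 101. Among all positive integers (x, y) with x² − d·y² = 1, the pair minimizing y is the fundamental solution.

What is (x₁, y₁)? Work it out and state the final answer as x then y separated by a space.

201 20

√101 = [10; 20, …], period ℓ=1 (odd) → k=1
k=0  a_k=10  p_k/q_k = 10/1
k=1  a_k=20  p_k/q_k = 201/20
→ (201, 20).  Check: 201²=40401, 101·20²=40400, difference 1.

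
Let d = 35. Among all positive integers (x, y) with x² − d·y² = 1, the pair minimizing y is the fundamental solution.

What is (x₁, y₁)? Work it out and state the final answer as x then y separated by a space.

6 1

[5; 1,10] for √35; ℓ=2 ⇒ convergent index 1
i=0: a=5 ⇒ p=5, q=1
i=1: a=1 ⇒ p=6, q=1
→ (6, 1).  Check: 6²=36, 35·1²=35, difference 1.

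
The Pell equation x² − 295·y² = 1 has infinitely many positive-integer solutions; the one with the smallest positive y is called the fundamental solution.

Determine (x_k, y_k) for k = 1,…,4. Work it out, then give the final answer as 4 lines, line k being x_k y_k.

2024999 117900
8201241900001 477494764200
33215013292518224999 1933852840020353700
134520737404664024967600001 7832100134376274949528400

√295 → a₀=17, period (5,1,2,3,2,6,2,3,2,1,5,34); ℓ=12 even so k=11
k=0  a_k=17  p_k/q_k = 17/1
…
k=2  a_k=1  p_k/q_k = 103/6
…
k=7  a_k=2  p_k/q_k = 31208/1817
…
k=9  a_k=2  p_k/q_k = 247414/14405
k=10  a_k=1  p_k/q_k = 355517/20699
k=11  a_k=5  p_k/q_k = 2024999/117900
fundamental: x₁=2024999, y₁=117900  (since 4100620950001 − 295·13900410000 = 1)
k=2:  x_2 = 2024999·2024999+295·117900·117900 = 8201241900001,  y_2 = 2024999·117900+117900·2024999 = 477494764200
k=3:  x_3 = 2024999·8201241900001+295·117900·477494764200 = 33215013292518224999,  y_3 = 2024999·477494764200+117900·8201241900001 = 1933852840020353700
k=4:  x_4 = 2024999·33215013292518224999+295·117900·1933852840020353700 = 134520737404664024967600001,  y_4 = 2024999·1933852840020353700+117900·33215013292518224999 = 7832100134376274949528400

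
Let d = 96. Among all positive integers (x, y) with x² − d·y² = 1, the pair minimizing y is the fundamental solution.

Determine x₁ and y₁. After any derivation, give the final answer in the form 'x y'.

49 5

d=96: √d = [9; 1,3,1,18] (ℓ=4, even), read p_3/q_3
k=0  a_k=9  p_k/q_k = 9/1
k=1  a_k=1  p_k/q_k = 10/1
k=2  a_k=3  p_k/q_k = 39/4
k=3  a_k=1  p_k/q_k = 49/5
fundamental: x₁=49, y₁=5  (since 2401 − 96·25 = 1)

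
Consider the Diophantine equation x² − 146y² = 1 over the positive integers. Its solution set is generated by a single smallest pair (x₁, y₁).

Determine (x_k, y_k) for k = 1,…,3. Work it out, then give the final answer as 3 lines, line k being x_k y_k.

[12; 12,24] for √146; ℓ=2 ⇒ convergent index 1
a_0=12:  p_0=12·1+0=12,  q_0=12·0+1=1
a_1=12:  p_1=12·12+1=145,  q_1=12·1+0=12
fundamental: x₁=145, y₁=12  (since 21025 − 146·144 = 1)
k=2:  x_2 = 145·145+146·12·12 = 42049,  y_2 = 145·12+12·145 = 3480
k=3:  x_3 = 145·42049+146·12·3480 = 12194065,  y_3 = 145·3480+12·42049 = 1009188

145 12
42049 3480
12194065 1009188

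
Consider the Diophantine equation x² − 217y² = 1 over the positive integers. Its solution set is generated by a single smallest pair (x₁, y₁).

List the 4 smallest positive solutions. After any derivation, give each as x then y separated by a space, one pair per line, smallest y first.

3844063 260952
29553640695937 2006231855952
227212113429087499999 15424163293772565000
1746835356769087211376615937 118582910847096488831334048

√217 → a₀=14, period (1,2,1,2,1,…,2,1,28); ℓ=16 even so k=15
i=0: a=14 ⇒ p=14, q=1
i=1: a=1 ⇒ p=15, q=1
i=2: a=2 ⇒ p=44, q=3
…
i=5: a=1 ⇒ p=221, q=15
i=6: a=1 ⇒ p=383, q=26
…
i=8: a=4 ⇒ p=15055, q=1022
…
i=10: a=1 ⇒ p=154218, q=10469
i=11: a=1 ⇒ p=293381, q=19916
…
i=14: a=2 ⇒ p=2809702, q=190735
i=15: a=1 ⇒ p=3844063, q=260952
(x₁, y₁) = (3844063, 260952);  3844063² − 217·260952² = 1 ✓
n=2: (3844063,260952)∘(3844063,260952) = (3844063·3844063+217·260952·260952, 3844063·260952+260952·3844063) = (29553640695937,2006231855952)
n=3: (29553640695937,2006231855952)∘(3844063,260952) = (3844063·29553640695937+217·260952·2006231855952, 3844063·2006231855952+260952·29553640695937) = (227212113429087499999,15424163293772565000)
n=4: (227212113429087499999,15424163293772565000)∘(3844063,260952) = (3844063·227212113429087499999+217·260952·15424163293772565000, 3844063·15424163293772565000+260952·227212113429087499999) = (1746835356769087211376615937,118582910847096488831334048)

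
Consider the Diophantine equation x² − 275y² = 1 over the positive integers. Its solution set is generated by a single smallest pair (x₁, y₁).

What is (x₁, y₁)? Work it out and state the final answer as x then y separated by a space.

199 12

d=275: √d = [16; 1,1,2,1,1,32] (ℓ=6, even), read p_5/q_5
i=0: a=16 ⇒ p=16, q=1
i=1: a=1 ⇒ p=17, q=1
i=2: a=1 ⇒ p=33, q=2
…
i=4: a=1 ⇒ p=116, q=7
i=5: a=1 ⇒ p=199, q=12
(x₁, y₁) = (199, 12);  199² − 275·12² = 1 ✓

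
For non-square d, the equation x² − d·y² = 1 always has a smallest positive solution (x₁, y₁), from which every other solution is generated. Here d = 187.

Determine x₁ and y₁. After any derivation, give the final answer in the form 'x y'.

1682 123

√187 = [13; 1,2,13,2,1,26, …], period ℓ=6 (even) → k=5
step 0: (13, 1)  from 13·(1,0) + (0,1)
…
step 2: (41, 3)  from 2·(14,1) + (13,1)
step 3: (547, 40)  from 13·(41,3) + (14,1)
step 4: (1135, 83)  from 2·(547,40) + (41,3)
step 5: (1682, 123)  from 1·(1135,83) + (547,40)
fundamental: x₁=1682, y₁=123  (since 2829124 − 187·15129 = 1)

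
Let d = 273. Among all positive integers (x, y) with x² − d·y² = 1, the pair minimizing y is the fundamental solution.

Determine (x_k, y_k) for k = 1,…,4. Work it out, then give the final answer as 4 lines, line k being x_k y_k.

√273 → a₀=16, period (1,1,10,1,1,32); ℓ=6 even so k=5
k=0  a_k=16  p_k/q_k = 16/1
…
k=2  a_k=1  p_k/q_k = 33/2
…
k=4  a_k=1  p_k/q_k = 380/23
k=5  a_k=1  p_k/q_k = 727/44
(x₁, y₁) = (727, 44);  727² − 273·44² = 1 ✓
k=2:  x_2 = 727·727+273·44·44 = 1057057,  y_2 = 727·44+44·727 = 63976
k=3:  x_3 = 727·1057057+273·44·63976 = 1536960151,  y_3 = 727·63976+44·1057057 = 93021060
k=4:  x_4 = 727·1536960151+273·44·93021060 = 2234739002497,  y_4 = 727·93021060+44·1536960151 = 135252557264

727 44
1057057 63976
1536960151 93021060
2234739002497 135252557264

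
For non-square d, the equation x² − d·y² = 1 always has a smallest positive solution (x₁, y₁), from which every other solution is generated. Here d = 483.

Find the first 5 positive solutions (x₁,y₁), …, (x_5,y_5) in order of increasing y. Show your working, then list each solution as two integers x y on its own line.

22 1
967 44
42526 1935
1870177 85096
82245262 3742289

√483 → a₀=21, period (1,42); ℓ=2 even so k=1
step 0: (21, 1)  from 21·(1,0) + (0,1)
step 1: (22, 1)  from 1·(21,1) + (1,0)
fundamental: x₁=22, y₁=1  (since 484 − 483·1 = 1)
(x_2, y_2) = (22·22 + 483·1·1, 22·1 + 1·22) = (967, 44)
(x_3, y_3) = (22·967 + 483·1·44, 22·44 + 1·967) = (42526, 1935)
(x_4, y_4) = (22·42526 + 483·1·1935, 22·1935 + 1·42526) = (1870177, 85096)
(x_5, y_5) = (22·1870177 + 483·1·85096, 22·85096 + 1·1870177) = (82245262, 3742289)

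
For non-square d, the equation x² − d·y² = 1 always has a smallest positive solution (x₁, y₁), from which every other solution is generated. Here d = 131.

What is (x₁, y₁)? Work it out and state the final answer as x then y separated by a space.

10610 927

[11; 2,4,11,4,2,22] for √131; ℓ=6 ⇒ convergent index 5
i=0: a=11 ⇒ p=11, q=1
…
i=2: a=4 ⇒ p=103, q=9
…
i=4: a=4 ⇒ p=4727, q=413
i=5: a=2 ⇒ p=10610, q=927
(x₁, y₁) = (10610, 927);  10610² − 131·927² = 1 ✓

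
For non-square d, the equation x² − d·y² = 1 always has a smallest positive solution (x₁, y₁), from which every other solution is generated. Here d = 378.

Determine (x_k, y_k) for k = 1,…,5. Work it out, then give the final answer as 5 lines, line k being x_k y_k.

√378 = [19; 2,3,1,4,1,3,2,38, …], period ℓ=8 (even) → k=7
k=0  a_k=19  p_k/q_k = 19/1
…
k=4  a_k=4  p_k/q_k = 836/43
…
k=6  a_k=3  p_k/q_k = 3869/199
k=7  a_k=2  p_k/q_k = 8749/450
(x₁, y₁) = (8749, 450);  8749² − 378·450² = 1 ✓
(8749+450√378)^2 = 153090001 + 7874100√378
(8749+450√378)^3 = 2678768828749 + 137781001350√378
(8749+450√378)^4 = 46873096812360001 + 2410891953748200√378
(8749+450√378)^5 = 820185445343906468749 + 42185787268905002250√378

8749 450
153090001 7874100
2678768828749 137781001350
46873096812360001 2410891953748200
820185445343906468749 42185787268905002250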